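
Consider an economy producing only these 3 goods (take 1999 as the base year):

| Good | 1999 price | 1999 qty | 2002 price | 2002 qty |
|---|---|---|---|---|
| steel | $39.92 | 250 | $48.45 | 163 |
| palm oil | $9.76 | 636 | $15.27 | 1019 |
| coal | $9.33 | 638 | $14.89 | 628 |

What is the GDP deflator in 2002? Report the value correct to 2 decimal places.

147.05

Nominal GDP 2002 = 48.45·163 + 15.27·1019 + 14.89·628 = 32808.40.
Real GDP 2002 (at 1999 prices) = 39.92·163 + 9.76·1019 + 9.33·628 = 22311.64.
Deflator = Nominal/Real × 100 = 32808.40/22311.64 × 100 = 147.046.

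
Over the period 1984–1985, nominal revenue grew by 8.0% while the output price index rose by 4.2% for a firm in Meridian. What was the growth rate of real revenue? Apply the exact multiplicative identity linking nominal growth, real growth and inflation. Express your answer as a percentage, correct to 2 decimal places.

(1 + g_nom) = (1 + g_real)(1 + π), so g_real = 1.0800 / 1.0420 − 1 = 0.03647.

3.65%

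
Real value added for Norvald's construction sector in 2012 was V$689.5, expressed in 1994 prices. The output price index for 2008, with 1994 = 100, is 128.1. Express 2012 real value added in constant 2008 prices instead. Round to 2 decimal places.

Real value added in 2008 prices = Real value added in 1994 prices × (P_2008/P_1994) = 689.5 × 1.281 = 883.25.

V$883.25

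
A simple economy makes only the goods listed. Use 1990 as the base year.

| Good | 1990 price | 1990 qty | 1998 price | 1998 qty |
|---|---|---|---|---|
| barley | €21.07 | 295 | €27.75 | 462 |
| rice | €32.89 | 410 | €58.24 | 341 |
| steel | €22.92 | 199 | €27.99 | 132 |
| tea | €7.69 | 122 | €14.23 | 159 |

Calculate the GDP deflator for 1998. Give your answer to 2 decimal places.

153.34

Nominal GDP 1998 = 27.75·462 + 58.24·341 + 27.99·132 + 14.23·159 = 38637.59.
Real GDP 1998 (at 1990 prices) = 21.07·462 + 32.89·341 + 22.92·132 + 7.69·159 = 25197.98.
Deflator = Nominal/Real × 100 = 38637.59/25197.98 × 100 = 153.336.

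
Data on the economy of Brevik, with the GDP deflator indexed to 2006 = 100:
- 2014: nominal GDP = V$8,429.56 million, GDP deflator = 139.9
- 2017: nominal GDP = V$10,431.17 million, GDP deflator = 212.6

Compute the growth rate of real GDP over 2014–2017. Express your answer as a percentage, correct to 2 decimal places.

-18.57%

Real GDP 2014 = 8429.56 / 1.399 = 6025.42.
Real GDP 2017 = 10431.17 / 2.126 = 4906.48.
Real growth = 4906.48 / 6025.42 − 1 = -0.1857.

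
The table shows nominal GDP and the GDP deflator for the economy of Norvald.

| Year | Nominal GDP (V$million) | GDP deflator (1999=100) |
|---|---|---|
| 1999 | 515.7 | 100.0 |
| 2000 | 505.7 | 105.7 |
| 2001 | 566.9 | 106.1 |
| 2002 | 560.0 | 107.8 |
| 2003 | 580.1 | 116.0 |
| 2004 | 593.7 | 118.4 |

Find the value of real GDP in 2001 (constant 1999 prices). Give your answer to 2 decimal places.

V$534.31 million

Real GDP 2001 = 566.9 / 1.061 = 534.31.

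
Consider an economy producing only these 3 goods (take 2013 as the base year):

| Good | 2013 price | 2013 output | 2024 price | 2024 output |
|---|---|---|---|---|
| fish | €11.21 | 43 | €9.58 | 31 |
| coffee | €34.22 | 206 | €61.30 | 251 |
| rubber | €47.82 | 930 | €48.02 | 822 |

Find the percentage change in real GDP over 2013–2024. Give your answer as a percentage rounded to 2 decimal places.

Real GDP 2013 = Nominal GDP 2013 = 11.21·43 + 34.22·206 + 47.82·930 = 52003.95.
Real GDP 2024 (at 2013 prices) = 11.21·31 + 34.22·251 + 47.82·822 = 48244.77.
Real growth = 48244.77/52003.95 − 1 = -0.0723.

-7.23%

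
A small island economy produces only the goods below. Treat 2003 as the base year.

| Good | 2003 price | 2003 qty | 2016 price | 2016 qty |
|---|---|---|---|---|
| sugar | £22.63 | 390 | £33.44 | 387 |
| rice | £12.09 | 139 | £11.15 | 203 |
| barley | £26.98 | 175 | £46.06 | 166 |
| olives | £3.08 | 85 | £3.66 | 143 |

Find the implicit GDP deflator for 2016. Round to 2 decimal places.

Nominal GDP 2016 = 33.44·387 + 11.15·203 + 46.06·166 + 3.66·143 = 23374.07.
Real GDP 2016 (at 2003 prices) = 22.63·387 + 12.09·203 + 26.98·166 + 3.08·143 = 16131.20.
Deflator = Nominal/Real × 100 = 23374.07/16131.20 × 100 = 144.900.

144.90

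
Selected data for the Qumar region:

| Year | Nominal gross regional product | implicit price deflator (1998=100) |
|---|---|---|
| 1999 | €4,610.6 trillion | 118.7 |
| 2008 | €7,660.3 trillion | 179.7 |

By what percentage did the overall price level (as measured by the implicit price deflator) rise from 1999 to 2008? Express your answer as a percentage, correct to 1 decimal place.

Price-level change = 179.7 / 118.7 − 1 = 0.5139.

51.4%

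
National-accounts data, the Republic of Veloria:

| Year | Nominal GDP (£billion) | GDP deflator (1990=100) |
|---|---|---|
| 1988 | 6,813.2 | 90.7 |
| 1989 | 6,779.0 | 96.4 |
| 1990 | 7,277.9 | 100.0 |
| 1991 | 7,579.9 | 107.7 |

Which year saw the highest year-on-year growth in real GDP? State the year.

1990

1989: real = 6779.0/0.964 = 7032.16; growth vs 1988 (7511.80) = -6.39%.
1990: real = 7277.9/1.000 = 7277.90; growth vs 1989 (7032.16) = 3.49%.
1991: real = 7579.9/1.077 = 7037.98; growth vs 1990 (7277.90) = -3.30%.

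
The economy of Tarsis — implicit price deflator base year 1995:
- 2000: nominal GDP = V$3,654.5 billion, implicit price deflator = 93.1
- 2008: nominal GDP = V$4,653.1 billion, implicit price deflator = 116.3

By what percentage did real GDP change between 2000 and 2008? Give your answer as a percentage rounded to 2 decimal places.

Deflate each year: 2000 → 3654.5/0.931 = 3925.35; 2008 → 4653.1/1.163 = 4000.95.
So real GDP changed by 4000.95/3925.35 − 1 = 0.0193, i.e. 1.93%.

1.93%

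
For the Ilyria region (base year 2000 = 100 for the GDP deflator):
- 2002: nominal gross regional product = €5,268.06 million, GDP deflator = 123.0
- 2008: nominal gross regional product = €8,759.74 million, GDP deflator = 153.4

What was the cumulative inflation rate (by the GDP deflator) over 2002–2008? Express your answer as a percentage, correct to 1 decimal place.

Price-level change = 153.4 / 123.0 − 1 = 0.2472.

24.7%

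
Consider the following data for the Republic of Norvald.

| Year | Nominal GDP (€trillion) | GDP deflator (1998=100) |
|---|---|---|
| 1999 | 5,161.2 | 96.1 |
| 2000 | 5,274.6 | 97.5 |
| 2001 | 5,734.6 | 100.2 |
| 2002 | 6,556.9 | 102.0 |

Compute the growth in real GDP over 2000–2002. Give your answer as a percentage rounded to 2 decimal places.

18.83%

Real GDP 2000 = 5274.6/0.975 = 5409.85.
Real GDP 2002 = 6556.9/1.020 = 6428.33.
Change = 6428.33/5409.85 − 1 = 0.1883.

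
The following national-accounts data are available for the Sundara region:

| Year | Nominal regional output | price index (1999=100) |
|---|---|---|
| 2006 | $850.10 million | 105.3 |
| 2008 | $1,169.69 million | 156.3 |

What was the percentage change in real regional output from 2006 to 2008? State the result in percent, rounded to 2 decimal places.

-7.30%

Real regional output 2006 = 850.10 / 1.053 = 807.31.
Real regional output 2008 = 1169.69 / 1.563 = 748.36.
Real growth = 748.36 / 807.31 − 1 = -0.0730.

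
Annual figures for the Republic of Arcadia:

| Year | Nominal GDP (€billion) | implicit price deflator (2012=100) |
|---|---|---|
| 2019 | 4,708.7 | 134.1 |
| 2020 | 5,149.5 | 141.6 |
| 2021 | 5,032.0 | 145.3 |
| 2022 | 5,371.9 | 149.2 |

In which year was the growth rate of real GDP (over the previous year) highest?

2020: real = 5149.5/1.416 = 3636.65; growth vs 2019 (3511.33) = 3.57%.
2021: real = 5032.0/1.453 = 3463.18; growth vs 2020 (3636.65) = -4.77%.
2022: real = 5371.9/1.492 = 3600.47; growth vs 2021 (3463.18) = 3.96%.

2022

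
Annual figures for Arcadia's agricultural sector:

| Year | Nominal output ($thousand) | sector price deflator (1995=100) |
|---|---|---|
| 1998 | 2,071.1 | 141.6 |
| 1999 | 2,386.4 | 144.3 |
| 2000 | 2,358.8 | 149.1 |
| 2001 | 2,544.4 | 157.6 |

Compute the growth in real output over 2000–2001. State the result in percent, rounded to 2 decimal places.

Real output 2000 = 2358.8/1.491 = 1582.03.
Real output 2001 = 2544.4/1.576 = 1614.47.
Change = 1614.47/1582.03 − 1 = 0.0205.

2.05%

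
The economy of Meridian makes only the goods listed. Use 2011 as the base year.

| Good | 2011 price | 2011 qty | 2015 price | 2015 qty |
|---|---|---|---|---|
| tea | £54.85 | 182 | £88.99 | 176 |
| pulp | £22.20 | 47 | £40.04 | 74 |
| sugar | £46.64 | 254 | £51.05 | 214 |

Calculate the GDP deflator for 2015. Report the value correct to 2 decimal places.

Nominal GDP 2015 = 88.99·176 + 40.04·74 + 51.05·214 = 29549.90.
Real GDP 2015 (at 2011 prices) = 54.85·176 + 22.20·74 + 46.64·214 = 21277.36.
Deflator = Nominal/Real × 100 = 29549.90/21277.36 × 100 = 138.880.

138.88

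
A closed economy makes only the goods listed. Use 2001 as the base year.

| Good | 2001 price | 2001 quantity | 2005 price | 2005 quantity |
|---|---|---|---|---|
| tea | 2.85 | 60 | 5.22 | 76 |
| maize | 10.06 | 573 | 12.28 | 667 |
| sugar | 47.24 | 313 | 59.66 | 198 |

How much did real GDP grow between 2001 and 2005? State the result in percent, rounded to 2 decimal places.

Real GDP 2001 = Nominal GDP 2001 = 2.85·60 + 10.06·573 + 47.24·313 = 20721.50.
Real GDP 2005 (at 2001 prices) = 2.85·76 + 10.06·667 + 47.24·198 = 16280.14.
Real growth = 16280.14/20721.50 − 1 = -0.2143.

-21.43%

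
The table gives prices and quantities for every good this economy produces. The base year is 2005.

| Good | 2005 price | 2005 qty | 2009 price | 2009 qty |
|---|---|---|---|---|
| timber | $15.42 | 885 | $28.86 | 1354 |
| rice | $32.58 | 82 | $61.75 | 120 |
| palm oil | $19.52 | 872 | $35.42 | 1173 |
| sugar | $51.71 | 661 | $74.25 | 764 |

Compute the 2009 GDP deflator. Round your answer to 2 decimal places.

166.03

Nominal GDP 2009 = 28.86·1354 + 61.75·120 + 35.42·1173 + 74.25·764 = 144761.10.
Real GDP 2009 (at 2005 prices) = 15.42·1354 + 32.58·120 + 19.52·1173 + 51.71·764 = 87191.68.
Deflator = Nominal/Real × 100 = 144761.10/87191.68 × 100 = 166.026.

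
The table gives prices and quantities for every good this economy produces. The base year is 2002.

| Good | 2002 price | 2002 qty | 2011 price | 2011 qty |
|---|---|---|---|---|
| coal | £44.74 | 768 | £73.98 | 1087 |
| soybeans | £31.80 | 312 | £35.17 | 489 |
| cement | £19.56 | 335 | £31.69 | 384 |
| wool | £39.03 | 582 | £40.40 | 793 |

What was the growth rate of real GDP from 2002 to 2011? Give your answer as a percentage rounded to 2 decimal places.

39.56%

Real GDP 2002 = Nominal GDP 2002 = 44.74·768 + 31.80·312 + 19.56·335 + 39.03·582 = 73549.98.
Real GDP 2011 (at 2002 prices) = 44.74·1087 + 31.80·489 + 19.56·384 + 39.03·793 = 102644.41.
Real growth = 102644.41/73549.98 − 1 = 0.3956.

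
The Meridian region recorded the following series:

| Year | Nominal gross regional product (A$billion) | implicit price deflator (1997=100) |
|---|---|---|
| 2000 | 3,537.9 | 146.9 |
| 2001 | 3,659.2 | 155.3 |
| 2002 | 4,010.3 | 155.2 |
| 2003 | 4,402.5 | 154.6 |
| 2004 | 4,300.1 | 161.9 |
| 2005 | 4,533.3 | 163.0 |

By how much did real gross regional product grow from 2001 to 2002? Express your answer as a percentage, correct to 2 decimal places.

9.67%

Real gross regional product 2001 = 3659.2/1.553 = 2356.21.
Real gross regional product 2002 = 4010.3/1.552 = 2583.96.
Change = 2583.96/2356.21 − 1 = 0.0967.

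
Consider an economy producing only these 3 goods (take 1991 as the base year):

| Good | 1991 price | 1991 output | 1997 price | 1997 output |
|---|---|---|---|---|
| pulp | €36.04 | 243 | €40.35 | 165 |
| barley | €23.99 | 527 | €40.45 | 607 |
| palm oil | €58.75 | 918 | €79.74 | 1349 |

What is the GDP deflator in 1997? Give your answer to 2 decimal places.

139.11

Nominal GDP 1997 = 40.35·165 + 40.45·607 + 79.74·1349 = 138780.16.
Real GDP 1997 (at 1991 prices) = 36.04·165 + 23.99·607 + 58.75·1349 = 99762.28.
Deflator = Nominal/Real × 100 = 138780.16/99762.28 × 100 = 139.111.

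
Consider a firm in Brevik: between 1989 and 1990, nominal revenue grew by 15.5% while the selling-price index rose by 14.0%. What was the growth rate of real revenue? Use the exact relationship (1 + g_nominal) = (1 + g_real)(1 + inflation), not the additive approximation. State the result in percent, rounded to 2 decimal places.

1.32%

(1 + g_nom) = (1 + g_real)(1 + π), so g_real = 1.1550 / 1.1400 − 1 = 0.01316.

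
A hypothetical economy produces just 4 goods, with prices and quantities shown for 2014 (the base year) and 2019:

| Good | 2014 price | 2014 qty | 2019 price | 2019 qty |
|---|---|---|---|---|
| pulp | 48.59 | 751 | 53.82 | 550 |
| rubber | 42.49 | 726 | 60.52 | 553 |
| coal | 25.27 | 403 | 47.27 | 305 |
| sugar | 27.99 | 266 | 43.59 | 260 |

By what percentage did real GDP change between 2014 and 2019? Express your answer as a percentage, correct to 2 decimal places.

Real GDP 2014 = Nominal GDP 2014 = 48.59·751 + 42.49·726 + 25.27·403 + 27.99·266 = 84967.98.
Real GDP 2019 (at 2014 prices) = 48.59·550 + 42.49·553 + 25.27·305 + 27.99·260 = 65206.22.
Real growth = 65206.22/84967.98 − 1 = -0.2326.

-23.26%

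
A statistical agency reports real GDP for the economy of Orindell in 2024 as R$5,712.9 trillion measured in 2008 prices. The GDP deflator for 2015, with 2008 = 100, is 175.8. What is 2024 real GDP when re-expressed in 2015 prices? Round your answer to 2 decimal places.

Real GDP in 2015 prices = Real GDP in 2008 prices × (P_2015/P_2008) = 5712.9 × 1.758 = 10043.28.

R$10,043.28 trillion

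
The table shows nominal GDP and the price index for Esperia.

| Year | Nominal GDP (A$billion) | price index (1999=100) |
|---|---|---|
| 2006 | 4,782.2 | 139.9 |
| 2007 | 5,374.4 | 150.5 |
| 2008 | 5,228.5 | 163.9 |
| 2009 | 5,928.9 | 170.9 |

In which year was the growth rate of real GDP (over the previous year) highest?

2009

2007: real = 5374.4/1.505 = 3571.03; growth vs 2006 (3418.30) = 4.47%.
2008: real = 5228.5/1.639 = 3190.05; growth vs 2007 (3571.03) = -10.67%.
2009: real = 5928.9/1.709 = 3469.22; growth vs 2008 (3190.05) = 8.75%.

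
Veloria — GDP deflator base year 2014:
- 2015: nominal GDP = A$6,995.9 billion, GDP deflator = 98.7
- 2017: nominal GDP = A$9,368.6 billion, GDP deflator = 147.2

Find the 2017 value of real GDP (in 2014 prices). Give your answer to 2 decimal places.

A$6,364.54 billion

Real GDP = Nominal / (GDP deflator/100) = 9368.6 / 1.472 = 6364.54.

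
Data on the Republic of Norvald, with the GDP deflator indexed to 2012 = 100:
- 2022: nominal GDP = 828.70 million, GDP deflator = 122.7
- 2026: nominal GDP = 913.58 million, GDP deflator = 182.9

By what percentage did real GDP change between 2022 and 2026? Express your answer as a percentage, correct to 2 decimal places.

-26.04%

Deflate each year: 2022 → 828.70/1.227 = 675.39; 2026 → 913.58/1.829 = 499.50.
So real GDP changed by 499.50/675.39 − 1 = -0.2604, i.e. -26.04%.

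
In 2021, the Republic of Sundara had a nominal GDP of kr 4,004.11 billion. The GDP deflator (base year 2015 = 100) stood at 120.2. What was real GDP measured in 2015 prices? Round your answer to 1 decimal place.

Real GDP = Nominal / (GDP deflator/100) = 4004.11 / 1.202 = 3331.21.

kr 3,331.2 billion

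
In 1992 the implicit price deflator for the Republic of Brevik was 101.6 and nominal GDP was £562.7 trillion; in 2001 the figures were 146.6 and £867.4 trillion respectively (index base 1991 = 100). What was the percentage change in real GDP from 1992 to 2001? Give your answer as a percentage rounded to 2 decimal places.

6.83%

Deflate each year: 1992 → 562.7/1.016 = 553.84; 2001 → 867.4/1.466 = 591.68.
So real GDP changed by 591.68/553.84 − 1 = 0.0683, i.e. 6.83%.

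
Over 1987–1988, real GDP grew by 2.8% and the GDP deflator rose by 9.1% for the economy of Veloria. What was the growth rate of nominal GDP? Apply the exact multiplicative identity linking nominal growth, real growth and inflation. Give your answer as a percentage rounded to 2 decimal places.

(1 + g_nom) = (1 + g_real)(1 + π) = 1.0280 × 1.0910 = 1.12155.

12.15%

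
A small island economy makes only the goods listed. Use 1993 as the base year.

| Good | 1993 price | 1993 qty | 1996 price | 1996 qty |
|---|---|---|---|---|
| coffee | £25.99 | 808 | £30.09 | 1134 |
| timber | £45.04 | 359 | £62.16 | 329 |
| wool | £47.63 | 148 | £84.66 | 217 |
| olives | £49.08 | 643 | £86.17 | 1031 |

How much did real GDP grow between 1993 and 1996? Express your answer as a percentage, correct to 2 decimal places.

Real GDP 1993 = Nominal GDP 1993 = 25.99·808 + 45.04·359 + 47.63·148 + 49.08·643 = 75776.96.
Real GDP 1996 (at 1993 prices) = 25.99·1134 + 45.04·329 + 47.63·217 + 49.08·1031 = 105228.01.
Real growth = 105228.01/75776.96 − 1 = 0.3887.

38.87%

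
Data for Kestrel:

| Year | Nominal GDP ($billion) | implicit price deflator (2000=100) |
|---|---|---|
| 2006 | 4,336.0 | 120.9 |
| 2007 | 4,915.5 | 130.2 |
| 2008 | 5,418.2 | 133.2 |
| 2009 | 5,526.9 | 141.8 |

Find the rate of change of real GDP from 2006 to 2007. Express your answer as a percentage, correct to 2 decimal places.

Real GDP 2006 = 4336.0/1.209 = 3586.44.
Real GDP 2007 = 4915.5/1.302 = 3775.35.
Change = 3775.35/3586.44 − 1 = 0.0527.

5.27%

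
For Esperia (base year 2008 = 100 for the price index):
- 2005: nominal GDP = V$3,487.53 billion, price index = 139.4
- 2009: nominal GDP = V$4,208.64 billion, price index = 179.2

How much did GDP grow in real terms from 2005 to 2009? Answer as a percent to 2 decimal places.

Deflate each year: 2005 → 3487.53/1.394 = 2501.81; 2009 → 4208.64/1.792 = 2348.57.
So real GDP changed by 2348.57/2501.81 − 1 = -0.0613, i.e. -6.13%.

-6.13%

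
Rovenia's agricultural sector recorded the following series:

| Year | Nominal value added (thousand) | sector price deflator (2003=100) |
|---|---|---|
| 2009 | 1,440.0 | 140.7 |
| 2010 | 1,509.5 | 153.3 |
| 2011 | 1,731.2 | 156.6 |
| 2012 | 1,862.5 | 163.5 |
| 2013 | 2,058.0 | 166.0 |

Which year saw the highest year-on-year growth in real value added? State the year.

2010: real = 1509.5/1.533 = 984.67; growth vs 2009 (1023.45) = -3.79%.
2011: real = 1731.2/1.566 = 1105.49; growth vs 2010 (984.67) = 12.27%.
2012: real = 1862.5/1.635 = 1139.14; growth vs 2011 (1105.49) = 3.04%.
2013: real = 2058.0/1.660 = 1239.76; growth vs 2012 (1139.14) = 8.83%.

2011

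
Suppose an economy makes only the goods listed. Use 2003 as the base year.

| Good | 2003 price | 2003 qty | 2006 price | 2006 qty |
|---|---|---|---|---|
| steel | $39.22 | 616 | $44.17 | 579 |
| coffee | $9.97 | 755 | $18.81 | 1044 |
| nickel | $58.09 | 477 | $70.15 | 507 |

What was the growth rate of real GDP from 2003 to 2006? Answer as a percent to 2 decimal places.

Real GDP 2003 = Nominal GDP 2003 = 39.22·616 + 9.97·755 + 58.09·477 = 59395.80.
Real GDP 2006 (at 2003 prices) = 39.22·579 + 9.97·1044 + 58.09·507 = 62568.69.
Real growth = 62568.69/59395.80 − 1 = 0.0534.

5.34%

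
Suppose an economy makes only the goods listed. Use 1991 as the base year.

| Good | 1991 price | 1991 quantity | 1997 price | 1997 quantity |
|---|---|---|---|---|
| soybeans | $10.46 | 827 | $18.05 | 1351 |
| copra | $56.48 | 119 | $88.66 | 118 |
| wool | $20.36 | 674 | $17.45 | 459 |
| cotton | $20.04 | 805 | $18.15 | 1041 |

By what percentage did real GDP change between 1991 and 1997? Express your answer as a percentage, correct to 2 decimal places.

12.77%

Real GDP 1991 = Nominal GDP 1991 = 10.46·827 + 56.48·119 + 20.36·674 + 20.04·805 = 45226.38.
Real GDP 1997 (at 1991 prices) = 10.46·1351 + 56.48·118 + 20.36·459 + 20.04·1041 = 51002.98.
Real growth = 51002.98/45226.38 − 1 = 0.1277.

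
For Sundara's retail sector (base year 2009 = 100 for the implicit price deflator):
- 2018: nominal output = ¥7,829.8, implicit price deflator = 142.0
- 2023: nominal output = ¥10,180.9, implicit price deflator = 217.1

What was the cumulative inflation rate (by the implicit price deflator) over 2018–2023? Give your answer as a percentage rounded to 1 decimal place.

52.9%

Price-level change = 217.1 / 142.0 − 1 = 0.5289.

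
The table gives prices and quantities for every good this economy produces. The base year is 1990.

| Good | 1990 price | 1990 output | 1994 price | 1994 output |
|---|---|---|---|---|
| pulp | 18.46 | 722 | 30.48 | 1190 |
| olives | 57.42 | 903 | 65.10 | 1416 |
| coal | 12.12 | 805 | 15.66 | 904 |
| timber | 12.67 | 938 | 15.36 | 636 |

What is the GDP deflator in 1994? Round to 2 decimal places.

Nominal GDP 1994 = 30.48·1190 + 65.10·1416 + 15.66·904 + 15.36·636 = 152378.40.
Real GDP 1994 (at 1990 prices) = 18.46·1190 + 57.42·1416 + 12.12·904 + 12.67·636 = 122288.72.
Deflator = Nominal/Real × 100 = 152378.40/122288.72 × 100 = 124.605.

124.61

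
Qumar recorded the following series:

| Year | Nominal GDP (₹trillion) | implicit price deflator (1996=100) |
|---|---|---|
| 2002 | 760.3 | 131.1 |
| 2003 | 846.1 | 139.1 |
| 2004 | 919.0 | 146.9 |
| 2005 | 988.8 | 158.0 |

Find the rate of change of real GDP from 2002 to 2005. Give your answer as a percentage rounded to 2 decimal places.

7.91%

Real GDP 2002 = 760.3/1.311 = 579.94.
Real GDP 2005 = 988.8/1.580 = 625.82.
Change = 625.82/579.94 − 1 = 0.0791.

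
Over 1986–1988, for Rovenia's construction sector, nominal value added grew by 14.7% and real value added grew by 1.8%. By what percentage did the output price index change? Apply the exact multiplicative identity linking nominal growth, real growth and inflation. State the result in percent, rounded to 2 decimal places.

(1 + g_nom) = (1 + g_real)(1 + π), so π = 1.1470 / 1.0180 − 1 = 0.12672.

12.67%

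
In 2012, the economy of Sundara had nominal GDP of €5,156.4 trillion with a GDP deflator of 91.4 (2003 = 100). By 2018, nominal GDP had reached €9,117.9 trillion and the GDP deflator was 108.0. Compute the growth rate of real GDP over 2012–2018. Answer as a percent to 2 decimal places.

49.65%

Deflate each year: 2012 → 5156.4/0.914 = 5641.58; 2018 → 9117.9/1.080 = 8442.50.
So real GDP changed by 8442.50/5641.58 − 1 = 0.4965, i.e. 49.65%.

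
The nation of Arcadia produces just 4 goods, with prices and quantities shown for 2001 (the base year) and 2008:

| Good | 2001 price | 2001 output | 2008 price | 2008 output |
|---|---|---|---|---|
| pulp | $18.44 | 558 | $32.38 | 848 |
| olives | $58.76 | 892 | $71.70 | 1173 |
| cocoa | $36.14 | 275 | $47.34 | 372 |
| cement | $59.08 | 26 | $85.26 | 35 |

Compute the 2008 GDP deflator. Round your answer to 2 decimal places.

132.06

Nominal GDP 2008 = 32.38·848 + 71.70·1173 + 47.34·372 + 85.26·35 = 132156.92.
Real GDP 2008 (at 2001 prices) = 18.44·848 + 58.76·1173 + 36.14·372 + 59.08·35 = 100074.48.
Deflator = Nominal/Real × 100 = 132156.92/100074.48 × 100 = 132.059.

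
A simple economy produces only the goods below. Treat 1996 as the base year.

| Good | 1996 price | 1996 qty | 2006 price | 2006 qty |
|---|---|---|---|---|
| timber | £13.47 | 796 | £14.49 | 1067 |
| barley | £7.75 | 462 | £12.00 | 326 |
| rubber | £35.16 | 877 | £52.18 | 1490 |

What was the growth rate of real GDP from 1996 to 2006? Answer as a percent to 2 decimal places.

Real GDP 1996 = Nominal GDP 1996 = 13.47·796 + 7.75·462 + 35.16·877 = 45137.94.
Real GDP 2006 (at 1996 prices) = 13.47·1067 + 7.75·326 + 35.16·1490 = 69287.39.
Real growth = 69287.39/45137.94 − 1 = 0.5350.

53.50%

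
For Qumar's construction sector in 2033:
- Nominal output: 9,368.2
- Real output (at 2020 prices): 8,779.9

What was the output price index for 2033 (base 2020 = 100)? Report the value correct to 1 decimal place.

output price index = (Nominal / Real) × 100 = 9368.2 / 8779.9 × 100 = 106.70.

106.7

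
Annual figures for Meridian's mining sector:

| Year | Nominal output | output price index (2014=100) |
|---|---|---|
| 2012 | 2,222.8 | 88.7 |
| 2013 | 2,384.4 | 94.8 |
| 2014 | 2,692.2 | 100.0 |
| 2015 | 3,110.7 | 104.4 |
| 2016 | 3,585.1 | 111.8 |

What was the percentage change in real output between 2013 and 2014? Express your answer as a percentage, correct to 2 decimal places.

7.04%

Real output 2013 = 2384.4/0.948 = 2515.19.
Real output 2014 = 2692.2/1.000 = 2692.20.
Change = 2692.20/2515.19 − 1 = 0.0704.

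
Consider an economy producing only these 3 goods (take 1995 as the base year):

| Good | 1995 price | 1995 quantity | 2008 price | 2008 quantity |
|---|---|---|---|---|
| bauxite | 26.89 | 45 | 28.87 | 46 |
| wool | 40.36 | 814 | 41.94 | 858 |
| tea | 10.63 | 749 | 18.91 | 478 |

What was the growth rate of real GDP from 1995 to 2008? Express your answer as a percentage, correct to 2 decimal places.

-2.57%

Real GDP 1995 = Nominal GDP 1995 = 26.89·45 + 40.36·814 + 10.63·749 = 42024.96.
Real GDP 2008 (at 1995 prices) = 26.89·46 + 40.36·858 + 10.63·478 = 40946.96.
Real growth = 40946.96/42024.96 − 1 = -0.0257.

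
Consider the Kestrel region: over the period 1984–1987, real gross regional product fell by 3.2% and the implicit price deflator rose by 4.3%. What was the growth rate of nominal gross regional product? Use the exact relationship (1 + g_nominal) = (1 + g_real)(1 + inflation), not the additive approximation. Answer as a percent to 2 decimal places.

(1 + g_nom) = (1 + g_real)(1 + π) = 0.9680 × 1.0430 = 1.00962.

0.96%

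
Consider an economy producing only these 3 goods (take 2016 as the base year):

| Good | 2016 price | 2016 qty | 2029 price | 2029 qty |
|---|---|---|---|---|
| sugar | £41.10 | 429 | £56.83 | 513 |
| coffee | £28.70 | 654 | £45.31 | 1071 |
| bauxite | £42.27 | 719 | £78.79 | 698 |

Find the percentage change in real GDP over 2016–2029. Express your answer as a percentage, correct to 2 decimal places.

Real GDP 2016 = Nominal GDP 2016 = 41.10·429 + 28.70·654 + 42.27·719 = 66793.83.
Real GDP 2029 (at 2016 prices) = 41.10·513 + 28.70·1071 + 42.27·698 = 81326.46.
Real growth = 81326.46/66793.83 − 1 = 0.2176.

21.76%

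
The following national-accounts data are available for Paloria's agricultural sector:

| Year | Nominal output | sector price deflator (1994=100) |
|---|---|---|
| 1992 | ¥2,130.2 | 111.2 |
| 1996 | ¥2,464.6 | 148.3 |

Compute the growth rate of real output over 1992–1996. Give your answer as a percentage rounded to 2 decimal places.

Real output 1992 = 2130.2 / 1.112 = 1915.65.
Real output 1996 = 2464.6 / 1.483 = 1661.90.
Real growth = 1661.90 / 1915.65 − 1 = -0.1325.

-13.25%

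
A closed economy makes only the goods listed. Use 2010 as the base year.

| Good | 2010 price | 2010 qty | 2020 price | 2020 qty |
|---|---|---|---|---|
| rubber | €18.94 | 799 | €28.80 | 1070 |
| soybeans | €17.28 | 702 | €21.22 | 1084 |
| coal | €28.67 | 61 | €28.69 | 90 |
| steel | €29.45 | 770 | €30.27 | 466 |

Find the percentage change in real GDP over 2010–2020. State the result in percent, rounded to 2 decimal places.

Real GDP 2010 = Nominal GDP 2010 = 18.94·799 + 17.28·702 + 28.67·61 + 29.45·770 = 51688.99.
Real GDP 2020 (at 2010 prices) = 18.94·1070 + 17.28·1084 + 28.67·90 + 29.45·466 = 55301.32.
Real growth = 55301.32/51688.99 − 1 = 0.0699.

6.99%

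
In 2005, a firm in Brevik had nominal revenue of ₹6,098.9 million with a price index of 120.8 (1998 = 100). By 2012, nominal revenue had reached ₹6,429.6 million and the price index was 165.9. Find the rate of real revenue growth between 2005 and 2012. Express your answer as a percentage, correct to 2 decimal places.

Deflate each year: 2005 → 6098.9/1.208 = 5048.76; 2012 → 6429.6/1.659 = 3875.59.
So real revenue changed by 3875.59/5048.76 − 1 = -0.2324, i.e. -23.24%.

-23.24%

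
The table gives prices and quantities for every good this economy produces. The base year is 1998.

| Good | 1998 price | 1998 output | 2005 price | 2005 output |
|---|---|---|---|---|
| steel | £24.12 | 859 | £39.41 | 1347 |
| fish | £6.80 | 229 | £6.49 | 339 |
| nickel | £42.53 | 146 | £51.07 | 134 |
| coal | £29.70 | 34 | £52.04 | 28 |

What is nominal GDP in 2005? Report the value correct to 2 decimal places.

Nominal GDP 2005 = Σ (p_2005 × q_2005) = 39.41·1347 + 6.49·339 + 51.07·134 + 52.04·28 = 63585.88.

£63585.88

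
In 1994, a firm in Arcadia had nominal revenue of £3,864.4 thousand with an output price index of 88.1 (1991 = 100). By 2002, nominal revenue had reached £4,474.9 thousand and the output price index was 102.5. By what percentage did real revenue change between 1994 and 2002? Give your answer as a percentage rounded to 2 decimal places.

-0.47%

Real revenue 1994 = 3864.4 / 0.881 = 4386.38.
Real revenue 2002 = 4474.9 / 1.025 = 4365.76.
Real growth = 4365.76 / 4386.38 − 1 = -0.0047.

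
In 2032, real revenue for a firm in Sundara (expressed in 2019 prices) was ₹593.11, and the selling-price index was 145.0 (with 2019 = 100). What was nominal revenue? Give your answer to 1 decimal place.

Nominal revenue = Real × (selling-price index/100) = 593.11 × 1.450 = 860.01.

₹860.0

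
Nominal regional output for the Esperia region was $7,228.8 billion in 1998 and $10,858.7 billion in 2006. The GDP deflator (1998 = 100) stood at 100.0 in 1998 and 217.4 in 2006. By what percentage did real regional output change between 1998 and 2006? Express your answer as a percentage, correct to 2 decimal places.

Deflate each year: 1998 → 7228.8/1.000 = 7228.80; 2006 → 10858.7/2.174 = 4994.80.
So real regional output changed by 4994.80/7228.80 − 1 = -0.3090, i.e. -30.90%.

-30.90%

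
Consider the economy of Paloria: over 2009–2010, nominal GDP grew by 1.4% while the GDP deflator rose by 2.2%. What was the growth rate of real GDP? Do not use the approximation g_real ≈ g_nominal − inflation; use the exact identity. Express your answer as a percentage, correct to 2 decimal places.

(1 + g_nom) = (1 + g_real)(1 + π), so g_real = 1.0140 / 1.0220 − 1 = -0.00783.

-0.78%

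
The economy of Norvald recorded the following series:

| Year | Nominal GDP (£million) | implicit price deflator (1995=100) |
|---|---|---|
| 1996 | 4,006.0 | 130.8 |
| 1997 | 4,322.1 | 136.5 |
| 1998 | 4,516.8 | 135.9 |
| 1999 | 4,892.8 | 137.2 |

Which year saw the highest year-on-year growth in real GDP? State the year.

1997: real = 4322.1/1.365 = 3166.37; growth vs 1996 (3062.69) = 3.39%.
1998: real = 4516.8/1.359 = 3323.62; growth vs 1997 (3166.37) = 4.97%.
1999: real = 4892.8/1.372 = 3566.18; growth vs 1998 (3323.62) = 7.30%.

1999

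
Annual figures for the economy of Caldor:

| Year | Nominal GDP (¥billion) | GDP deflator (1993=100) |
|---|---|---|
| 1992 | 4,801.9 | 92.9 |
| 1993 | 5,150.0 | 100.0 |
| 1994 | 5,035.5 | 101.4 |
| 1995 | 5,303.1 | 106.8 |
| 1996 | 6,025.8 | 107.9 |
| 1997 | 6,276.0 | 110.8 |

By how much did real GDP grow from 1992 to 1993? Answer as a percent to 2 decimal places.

Real GDP 1992 = 4801.9/0.929 = 5168.89.
Real GDP 1993 = 5150.0/1.000 = 5150.00.
Change = 5150.00/5168.89 − 1 = -0.0037.

-0.37%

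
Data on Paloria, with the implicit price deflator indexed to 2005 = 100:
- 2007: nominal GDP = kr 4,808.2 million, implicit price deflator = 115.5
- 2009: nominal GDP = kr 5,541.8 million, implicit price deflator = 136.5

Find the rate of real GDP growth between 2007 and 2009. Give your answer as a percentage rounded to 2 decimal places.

-2.47%

Deflate each year: 2007 → 4808.2/1.155 = 4162.94; 2009 → 5541.8/1.365 = 4059.93.
So real GDP changed by 4059.93/4162.94 − 1 = -0.0247, i.e. -2.47%.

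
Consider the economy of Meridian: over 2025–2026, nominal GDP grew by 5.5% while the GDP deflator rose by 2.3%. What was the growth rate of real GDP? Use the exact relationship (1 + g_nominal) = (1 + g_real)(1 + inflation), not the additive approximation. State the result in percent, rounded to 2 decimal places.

(1 + g_nom) = (1 + g_real)(1 + π), so g_real = 1.0550 / 1.0230 − 1 = 0.03128.

3.13%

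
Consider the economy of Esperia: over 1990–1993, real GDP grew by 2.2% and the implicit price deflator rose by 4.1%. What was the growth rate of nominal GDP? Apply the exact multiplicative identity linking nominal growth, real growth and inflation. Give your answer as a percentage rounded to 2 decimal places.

6.39%

(1 + g_nom) = (1 + g_real)(1 + π) = 1.0220 × 1.0410 = 1.06390.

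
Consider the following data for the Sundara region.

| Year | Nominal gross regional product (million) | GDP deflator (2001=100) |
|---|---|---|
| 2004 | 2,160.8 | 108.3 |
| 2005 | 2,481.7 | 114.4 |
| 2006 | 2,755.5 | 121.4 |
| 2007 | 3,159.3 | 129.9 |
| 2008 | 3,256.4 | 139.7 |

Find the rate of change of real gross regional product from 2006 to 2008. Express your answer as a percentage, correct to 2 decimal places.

2.70%

Real gross regional product 2006 = 2755.5/1.214 = 2269.77.
Real gross regional product 2008 = 3256.4/1.397 = 2330.99.
Change = 2330.99/2269.77 − 1 = 0.0270.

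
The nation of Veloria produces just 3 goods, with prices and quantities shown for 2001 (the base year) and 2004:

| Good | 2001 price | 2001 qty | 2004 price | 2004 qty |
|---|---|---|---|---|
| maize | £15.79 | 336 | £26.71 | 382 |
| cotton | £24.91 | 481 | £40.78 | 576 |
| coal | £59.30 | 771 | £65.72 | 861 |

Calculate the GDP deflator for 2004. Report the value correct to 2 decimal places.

Nominal GDP 2004 = 26.71·382 + 40.78·576 + 65.72·861 = 90277.42.
Real GDP 2004 (at 2001 prices) = 15.79·382 + 24.91·576 + 59.30·861 = 71437.24.
Deflator = Nominal/Real × 100 = 90277.42/71437.24 × 100 = 126.373.

126.37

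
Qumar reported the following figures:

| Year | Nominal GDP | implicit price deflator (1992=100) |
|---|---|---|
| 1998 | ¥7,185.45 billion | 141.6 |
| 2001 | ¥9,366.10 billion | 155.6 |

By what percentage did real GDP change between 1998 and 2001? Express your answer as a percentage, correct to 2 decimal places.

18.62%

Real GDP 1998 = 7185.45 / 1.416 = 5074.47.
Real GDP 2001 = 9366.10 / 1.556 = 6019.34.
Real growth = 6019.34 / 5074.47 − 1 = 0.1862.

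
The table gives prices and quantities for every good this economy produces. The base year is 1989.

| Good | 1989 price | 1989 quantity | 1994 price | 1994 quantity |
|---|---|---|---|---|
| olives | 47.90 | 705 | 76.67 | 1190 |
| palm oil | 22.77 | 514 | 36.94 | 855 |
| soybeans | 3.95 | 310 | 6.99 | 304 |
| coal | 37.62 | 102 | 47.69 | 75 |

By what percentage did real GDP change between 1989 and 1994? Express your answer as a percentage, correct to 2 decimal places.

59.28%

Real GDP 1989 = Nominal GDP 1989 = 47.90·705 + 22.77·514 + 3.95·310 + 37.62·102 = 50535.02.
Real GDP 1994 (at 1989 prices) = 47.90·1190 + 22.77·855 + 3.95·304 + 37.62·75 = 80491.65.
Real growth = 80491.65/50535.02 − 1 = 0.5928.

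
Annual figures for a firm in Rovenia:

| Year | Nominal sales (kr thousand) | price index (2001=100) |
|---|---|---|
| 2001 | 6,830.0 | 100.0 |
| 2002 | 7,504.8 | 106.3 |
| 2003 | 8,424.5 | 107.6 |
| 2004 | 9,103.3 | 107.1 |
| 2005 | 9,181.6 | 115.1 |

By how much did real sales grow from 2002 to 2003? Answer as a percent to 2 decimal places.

10.90%

Real sales 2002 = 7504.8/1.063 = 7060.02.
Real sales 2003 = 8424.5/1.076 = 7829.46.
Change = 7829.46/7060.02 − 1 = 0.1090.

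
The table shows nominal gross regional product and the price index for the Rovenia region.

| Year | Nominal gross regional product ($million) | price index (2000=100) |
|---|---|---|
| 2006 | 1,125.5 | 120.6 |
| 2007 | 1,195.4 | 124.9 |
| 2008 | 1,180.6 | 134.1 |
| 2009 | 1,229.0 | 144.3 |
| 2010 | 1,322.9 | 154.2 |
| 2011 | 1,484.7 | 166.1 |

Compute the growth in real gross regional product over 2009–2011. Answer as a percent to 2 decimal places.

Real gross regional product 2009 = 1229.0/1.443 = 851.70.
Real gross regional product 2011 = 1484.7/1.661 = 893.86.
Change = 893.86/851.70 − 1 = 0.0495.

4.95%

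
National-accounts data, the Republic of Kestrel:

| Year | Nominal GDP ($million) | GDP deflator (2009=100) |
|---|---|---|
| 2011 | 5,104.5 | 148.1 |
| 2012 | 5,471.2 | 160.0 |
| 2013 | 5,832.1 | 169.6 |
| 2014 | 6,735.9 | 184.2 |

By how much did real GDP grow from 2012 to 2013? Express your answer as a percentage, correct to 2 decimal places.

0.56%

Real GDP 2012 = 5471.2/1.600 = 3419.50.
Real GDP 2013 = 5832.1/1.696 = 3438.74.
Change = 3438.74/3419.50 − 1 = 0.0056.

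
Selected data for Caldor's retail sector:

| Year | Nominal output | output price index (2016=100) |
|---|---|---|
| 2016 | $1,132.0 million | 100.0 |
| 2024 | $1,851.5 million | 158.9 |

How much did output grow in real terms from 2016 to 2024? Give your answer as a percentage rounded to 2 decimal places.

Deflate each year: 2016 → 1132.0/1.000 = 1132.00; 2024 → 1851.5/1.589 = 1165.20.
So real output changed by 1165.20/1132.00 − 1 = 0.0293, i.e. 2.93%.

2.93%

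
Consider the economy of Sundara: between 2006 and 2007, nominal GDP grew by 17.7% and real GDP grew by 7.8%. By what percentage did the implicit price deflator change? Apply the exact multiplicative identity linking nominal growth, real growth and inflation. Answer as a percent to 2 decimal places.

(1 + g_nom) = (1 + g_real)(1 + π), so π = 1.1770 / 1.0780 − 1 = 0.09184.

9.18%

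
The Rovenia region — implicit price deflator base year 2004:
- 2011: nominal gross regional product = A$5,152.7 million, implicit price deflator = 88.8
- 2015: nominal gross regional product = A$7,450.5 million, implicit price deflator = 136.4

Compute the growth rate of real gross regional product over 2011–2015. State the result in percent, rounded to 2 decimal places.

Real gross regional product 2011 = 5152.7 / 0.888 = 5802.59.
Real gross regional product 2015 = 7450.5 / 1.364 = 5462.24.
Real growth = 5462.24 / 5802.59 − 1 = -0.0587.

-5.87%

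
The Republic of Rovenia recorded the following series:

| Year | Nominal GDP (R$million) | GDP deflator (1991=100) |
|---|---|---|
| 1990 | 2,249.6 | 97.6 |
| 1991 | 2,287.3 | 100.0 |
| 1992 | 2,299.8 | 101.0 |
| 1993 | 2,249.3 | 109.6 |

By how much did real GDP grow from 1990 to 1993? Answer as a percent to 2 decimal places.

-10.96%

Real GDP 1990 = 2249.6/0.976 = 2304.92.
Real GDP 1993 = 2249.3/1.096 = 2052.28.
Change = 2052.28/2304.92 − 1 = -0.1096.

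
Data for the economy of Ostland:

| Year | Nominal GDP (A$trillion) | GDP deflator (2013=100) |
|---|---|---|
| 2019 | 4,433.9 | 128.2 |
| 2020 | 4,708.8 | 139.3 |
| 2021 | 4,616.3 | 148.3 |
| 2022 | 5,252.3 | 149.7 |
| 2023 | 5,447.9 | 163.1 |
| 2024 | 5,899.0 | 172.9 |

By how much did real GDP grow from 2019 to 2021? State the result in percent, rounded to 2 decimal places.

-10.00%

Real GDP 2019 = 4433.9/1.282 = 3458.58.
Real GDP 2021 = 4616.3/1.483 = 3112.81.
Change = 3112.81/3458.58 − 1 = -0.1000.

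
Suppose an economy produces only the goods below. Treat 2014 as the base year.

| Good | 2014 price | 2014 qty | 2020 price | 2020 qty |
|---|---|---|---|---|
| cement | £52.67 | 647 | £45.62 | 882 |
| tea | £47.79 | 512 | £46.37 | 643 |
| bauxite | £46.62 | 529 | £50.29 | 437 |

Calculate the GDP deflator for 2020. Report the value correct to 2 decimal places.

Nominal GDP 2020 = 45.62·882 + 46.37·643 + 50.29·437 = 92029.48.
Real GDP 2020 (at 2014 prices) = 52.67·882 + 47.79·643 + 46.62·437 = 97556.85.
Deflator = Nominal/Real × 100 = 92029.48/97556.85 × 100 = 94.334.

94.33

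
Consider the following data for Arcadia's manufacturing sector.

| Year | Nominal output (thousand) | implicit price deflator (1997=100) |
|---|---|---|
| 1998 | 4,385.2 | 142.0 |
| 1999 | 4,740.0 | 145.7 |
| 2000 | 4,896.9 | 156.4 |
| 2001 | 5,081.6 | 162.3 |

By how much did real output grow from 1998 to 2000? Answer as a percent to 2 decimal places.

Real output 1998 = 4385.2/1.420 = 3088.17.
Real output 2000 = 4896.9/1.564 = 3131.01.
Change = 3131.01/3088.17 − 1 = 0.0139.

1.39%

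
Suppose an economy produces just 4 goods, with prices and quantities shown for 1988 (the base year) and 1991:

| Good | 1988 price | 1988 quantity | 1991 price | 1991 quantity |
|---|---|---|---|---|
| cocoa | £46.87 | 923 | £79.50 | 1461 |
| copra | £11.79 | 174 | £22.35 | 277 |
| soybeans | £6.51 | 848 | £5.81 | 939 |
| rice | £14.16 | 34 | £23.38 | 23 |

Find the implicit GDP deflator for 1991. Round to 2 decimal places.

164.15

Nominal GDP 1991 = 79.50·1461 + 22.35·277 + 5.81·939 + 23.38·23 = 128333.78.
Real GDP 1991 (at 1988 prices) = 46.87·1461 + 11.79·277 + 6.51·939 + 14.16·23 = 78181.47.
Deflator = Nominal/Real × 100 = 128333.78/78181.47 × 100 = 164.149.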